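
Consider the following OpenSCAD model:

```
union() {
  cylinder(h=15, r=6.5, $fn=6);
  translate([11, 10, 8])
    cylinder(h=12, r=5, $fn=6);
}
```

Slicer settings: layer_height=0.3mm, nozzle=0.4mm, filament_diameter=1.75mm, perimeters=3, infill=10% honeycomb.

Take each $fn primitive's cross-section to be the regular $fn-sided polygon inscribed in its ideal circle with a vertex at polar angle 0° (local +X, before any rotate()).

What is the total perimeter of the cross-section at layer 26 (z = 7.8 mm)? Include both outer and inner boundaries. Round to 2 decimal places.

At z = 7.8 mm: the cylinder: section is a regular 6-gon, circumradius r=6.5 (perimeter = 2·6·6.500·sin(180°/6) = 39.00 mm); the cylinder at (11, 10) is not intersected at this z (z outside [8, 20]); Combining (union): only the r=6.5 cylinder is present, so the union is just that shape — boundary = 39.00 mm. Overall, the cross-section is a single solid region. Total boundary length (outer) = 39.00 mm.

39.00 mm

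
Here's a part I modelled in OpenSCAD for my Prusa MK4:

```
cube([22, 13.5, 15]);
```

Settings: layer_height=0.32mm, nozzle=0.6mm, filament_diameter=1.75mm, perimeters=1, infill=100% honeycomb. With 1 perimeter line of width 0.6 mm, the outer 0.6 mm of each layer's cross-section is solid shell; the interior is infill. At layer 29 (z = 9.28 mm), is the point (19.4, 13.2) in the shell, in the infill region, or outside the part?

shell

At z = 9.28 mm: the 22×13.5 cube contributes its full rectangle. Overall, the cross-section is a single solid region. The nearest boundary edge runs (22.00, 13.50)→(0.00, 13.50); distance from the point to it = 0.30 mm. The point is inside the cross-section, 0.30 mm from the nearest boundary — within the 0.6 mm shell band (1 × 0.6).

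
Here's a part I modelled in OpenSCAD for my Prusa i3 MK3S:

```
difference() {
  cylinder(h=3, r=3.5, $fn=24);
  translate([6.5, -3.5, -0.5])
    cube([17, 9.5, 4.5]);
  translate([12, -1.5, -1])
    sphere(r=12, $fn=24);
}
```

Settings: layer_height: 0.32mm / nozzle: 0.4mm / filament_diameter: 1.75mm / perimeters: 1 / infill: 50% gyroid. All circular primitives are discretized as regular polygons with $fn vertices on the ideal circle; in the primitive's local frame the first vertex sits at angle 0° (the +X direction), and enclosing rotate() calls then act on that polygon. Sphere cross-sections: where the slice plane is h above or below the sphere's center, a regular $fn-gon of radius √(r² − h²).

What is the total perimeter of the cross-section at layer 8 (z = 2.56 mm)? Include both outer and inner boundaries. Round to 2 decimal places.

20.09 mm

At z = 2.56 mm: the cylinder: section is a regular 24-gon, circumradius r=3.5 (perimeter = 2·24·3.500·sin(180°/24) = 21.93 mm); the cube at (6.5, -3.5) is present — its section is the full 17×9.5 rectangle (perimeter 53.00 mm); the r=12 sphere at (12, -1.5) contributes a regular 24-gon of circumradius √(12²−3.56²) = 11.460 (perimeter = 2·24·11.460·sin(180°/24) = 71.80 mm); Taking the first minus the rest: starting from the r=3.5 cylinder, the 17×9.5 cube at (6.5, -3.5) misses the remaining region (no effect); the r=12 sphere at (12, -1.5) partially overlaps it — only the 13.06 mm² overlap (of its 407.88 mm²) is removed, clipping the outline — boundary = 20.09 mm. Overall, the cross-section is a single solid region. Total boundary length (outer) = 20.09 mm.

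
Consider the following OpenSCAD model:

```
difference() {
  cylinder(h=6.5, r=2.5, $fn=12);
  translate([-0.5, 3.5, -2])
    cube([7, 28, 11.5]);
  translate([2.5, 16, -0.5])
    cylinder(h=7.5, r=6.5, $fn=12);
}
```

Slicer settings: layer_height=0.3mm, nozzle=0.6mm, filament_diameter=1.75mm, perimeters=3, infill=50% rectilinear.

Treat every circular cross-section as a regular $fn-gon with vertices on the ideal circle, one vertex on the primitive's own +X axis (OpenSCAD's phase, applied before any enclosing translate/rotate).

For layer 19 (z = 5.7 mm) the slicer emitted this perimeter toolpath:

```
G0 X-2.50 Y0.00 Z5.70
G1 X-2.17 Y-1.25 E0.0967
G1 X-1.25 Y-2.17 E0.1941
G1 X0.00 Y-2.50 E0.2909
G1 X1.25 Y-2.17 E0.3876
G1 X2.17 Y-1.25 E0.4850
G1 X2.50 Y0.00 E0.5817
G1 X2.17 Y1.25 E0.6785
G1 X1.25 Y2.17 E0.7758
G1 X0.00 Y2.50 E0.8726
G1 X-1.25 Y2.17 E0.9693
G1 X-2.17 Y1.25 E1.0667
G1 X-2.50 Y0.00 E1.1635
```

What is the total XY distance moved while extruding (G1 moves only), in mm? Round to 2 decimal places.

15.55 mm

Sum the Euclidean lengths of each G1 segment: total = 15.55 mm.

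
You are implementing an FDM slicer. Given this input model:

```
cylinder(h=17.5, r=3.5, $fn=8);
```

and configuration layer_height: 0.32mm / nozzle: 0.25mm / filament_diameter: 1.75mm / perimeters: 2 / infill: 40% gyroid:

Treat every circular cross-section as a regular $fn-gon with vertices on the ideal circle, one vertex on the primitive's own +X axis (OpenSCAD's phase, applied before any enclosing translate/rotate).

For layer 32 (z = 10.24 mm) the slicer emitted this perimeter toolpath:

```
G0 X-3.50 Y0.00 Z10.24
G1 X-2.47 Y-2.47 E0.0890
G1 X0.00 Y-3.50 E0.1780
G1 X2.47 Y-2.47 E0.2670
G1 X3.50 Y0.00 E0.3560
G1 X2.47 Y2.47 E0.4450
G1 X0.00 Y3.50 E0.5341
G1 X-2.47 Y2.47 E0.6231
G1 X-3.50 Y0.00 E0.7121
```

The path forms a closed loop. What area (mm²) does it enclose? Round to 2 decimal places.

34.58 mm²

Apply the shoelace formula to the sequence of (X, Y) vertices; enclosed area = 34.58 mm².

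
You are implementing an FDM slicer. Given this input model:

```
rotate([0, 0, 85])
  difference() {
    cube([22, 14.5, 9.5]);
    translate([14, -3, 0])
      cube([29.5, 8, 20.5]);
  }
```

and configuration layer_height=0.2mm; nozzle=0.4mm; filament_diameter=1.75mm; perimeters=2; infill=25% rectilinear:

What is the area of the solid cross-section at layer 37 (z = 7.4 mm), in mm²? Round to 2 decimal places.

At z = 7.4 mm: the cube (footprint 22×14.5) is included at this height (area 319.00 mm²); the 29.5×8 cube at (14, -3) contributes its full rectangle (area 236.00 mm²); Subtracting the remaining from the first: starting from the 22×14.5 cube (319.00 mm²), the 29.5×8 cube at (14, -3) partially overlaps it — only the 40.00 mm² overlap (of its 236.00 mm²) is removed, clipping the outline — area = 279.00 mm²; (whole slice rotated 85° about Z — lengths, areas and connectivity unchanged). Overall, the cross-section is a single solid region. Net area = 279.00 mm².

279.00 mm²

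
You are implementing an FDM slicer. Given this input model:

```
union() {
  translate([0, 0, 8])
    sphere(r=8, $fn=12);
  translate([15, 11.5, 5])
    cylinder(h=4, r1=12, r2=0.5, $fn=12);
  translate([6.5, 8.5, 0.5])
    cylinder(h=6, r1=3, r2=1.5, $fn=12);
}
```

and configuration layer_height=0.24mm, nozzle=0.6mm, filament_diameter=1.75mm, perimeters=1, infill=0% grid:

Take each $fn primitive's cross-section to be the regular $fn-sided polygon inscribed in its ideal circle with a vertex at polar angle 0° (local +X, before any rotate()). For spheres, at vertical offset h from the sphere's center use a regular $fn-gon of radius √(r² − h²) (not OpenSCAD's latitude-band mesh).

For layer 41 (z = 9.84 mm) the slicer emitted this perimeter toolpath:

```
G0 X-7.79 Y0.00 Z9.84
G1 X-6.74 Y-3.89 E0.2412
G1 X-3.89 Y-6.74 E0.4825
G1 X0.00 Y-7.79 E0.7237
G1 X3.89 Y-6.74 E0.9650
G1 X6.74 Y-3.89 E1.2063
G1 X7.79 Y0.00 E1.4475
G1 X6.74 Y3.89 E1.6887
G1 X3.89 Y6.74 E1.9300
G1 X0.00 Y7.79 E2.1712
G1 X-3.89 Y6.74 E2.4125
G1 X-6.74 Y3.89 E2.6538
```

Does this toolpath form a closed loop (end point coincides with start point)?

no

Start point (G0): (-7.79, 0.00). End point (last G1): the path does not return to the start — open.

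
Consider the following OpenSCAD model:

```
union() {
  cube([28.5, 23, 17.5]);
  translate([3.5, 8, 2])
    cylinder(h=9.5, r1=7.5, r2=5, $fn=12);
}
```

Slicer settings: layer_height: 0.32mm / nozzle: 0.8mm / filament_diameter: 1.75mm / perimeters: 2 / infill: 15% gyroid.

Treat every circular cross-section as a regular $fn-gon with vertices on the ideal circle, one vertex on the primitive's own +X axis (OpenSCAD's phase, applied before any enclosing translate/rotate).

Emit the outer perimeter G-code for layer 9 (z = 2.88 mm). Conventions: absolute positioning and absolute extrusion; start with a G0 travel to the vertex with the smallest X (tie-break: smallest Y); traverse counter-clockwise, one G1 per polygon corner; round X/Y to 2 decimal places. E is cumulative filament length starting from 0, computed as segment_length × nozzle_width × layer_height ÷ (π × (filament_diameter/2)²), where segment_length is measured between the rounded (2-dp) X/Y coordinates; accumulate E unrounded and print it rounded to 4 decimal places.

At z = 2.88 mm: the 28.5×23 cube contributes its full rectangle; the cone at (3.5, 8) contributes a regular 12-gon of circumradius 7.268 (interpolated between r1=7.5 and r2=5 at t=0.093); Taking the union: the regions partially overlap (shared area 126.84 mm²), so overlapping operands fuse into one piece — 1 connected region. The outline is a single polygon with 11 vertices. Extrusion per mm of travel: 0.8 × 0.32 / (π × 0.875²) = 0.106432. Accumulating E over each segment gives final E = 11.2452.

G0 X-3.77 Y8.00 Z2.88
G1 X-2.79 Y4.37 E0.4002
G1 X-0.13 Y1.71 E0.8006
G1 X0.00 Y1.67 E0.8150
G1 X0.00 Y0.00 E0.9928
G1 X28.50 Y0.00 E4.0261
G1 X28.50 Y23.00 E6.4740
G1 X0.00 Y23.00 E9.5074
G1 X0.00 Y14.33 E10.4301
G1 X-0.13 Y14.29 E10.4446
G1 X-2.79 Y11.63 E10.8450
G1 X-3.77 Y8.00 E11.2452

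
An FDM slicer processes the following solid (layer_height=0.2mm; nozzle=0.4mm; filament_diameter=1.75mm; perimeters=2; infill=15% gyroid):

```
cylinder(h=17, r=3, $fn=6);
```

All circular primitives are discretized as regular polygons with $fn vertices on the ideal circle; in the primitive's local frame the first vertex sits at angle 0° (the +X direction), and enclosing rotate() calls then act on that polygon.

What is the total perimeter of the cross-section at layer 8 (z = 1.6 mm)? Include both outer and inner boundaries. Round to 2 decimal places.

At z = 1.6 mm: the cylinder: section is a regular 6-gon, circumradius r=3 (perimeter = 2·6·3.000·sin(180°/6) = 18.00 mm). Overall, the cross-section is a single solid region. Total boundary length (outer) = 18.00 mm.

18.00 mm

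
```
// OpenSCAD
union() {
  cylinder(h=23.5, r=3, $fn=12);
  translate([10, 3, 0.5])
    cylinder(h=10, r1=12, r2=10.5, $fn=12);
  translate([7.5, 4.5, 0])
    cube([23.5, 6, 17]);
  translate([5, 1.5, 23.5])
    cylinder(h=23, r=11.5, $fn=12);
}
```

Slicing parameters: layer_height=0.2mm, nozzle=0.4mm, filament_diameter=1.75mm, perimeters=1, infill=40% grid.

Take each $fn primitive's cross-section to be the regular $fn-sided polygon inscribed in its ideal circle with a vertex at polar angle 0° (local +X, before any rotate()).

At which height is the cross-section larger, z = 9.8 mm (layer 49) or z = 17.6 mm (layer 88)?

layer 49 (z = 9.8 mm)

Layer 49 (z = 9.8): the cylinder: section is a regular 12-gon, circumradius r=3 (area = (12/2)·3.000²·sin(360°/12) = 27.00 mm²); the cone at (10, 3) (r1=12→r2=10.5) has section circumradius 10.605 here — a regular 12-gon (area = (12/2)·10.605²·sin(360°/12) = 337.40 mm²); the cube at (7.5, 4.5) is present — its section is the full 23.5×6 rectangle (area 141.00 mm²); the cylinder at (5, 1.5) is absent (z outside [23.5, 46.5]); Taking the union: the regions partially overlap — summed areas 505.40 mm² minus the doubly-counted overlap 81.95 mm² gives 423.45 mm² — area = 423.45 mm². So its area = 423.45 mm². Layer 88 (z = 17.6): the r=3 cylinder contributes a regular 12-gon of circumradius 3 (area = (12/2)·3.000²·sin(360°/12) = 27.00 mm²); the cone at (10, 3) is absent (z outside [0.5, 10.5]); the cube at (7.5, 4.5) is not intersected at this z (z outside [0, 17]); the cylinder at (5, 1.5) is not intersected at this z (z outside [23.5, 46.5]); Merging all regions: only the r=3 cylinder is present, so the union is just that shape — area = 27.00 mm². So its area = 27.00 mm². Layer 49 is larger (423.45 vs 27.00 mm²).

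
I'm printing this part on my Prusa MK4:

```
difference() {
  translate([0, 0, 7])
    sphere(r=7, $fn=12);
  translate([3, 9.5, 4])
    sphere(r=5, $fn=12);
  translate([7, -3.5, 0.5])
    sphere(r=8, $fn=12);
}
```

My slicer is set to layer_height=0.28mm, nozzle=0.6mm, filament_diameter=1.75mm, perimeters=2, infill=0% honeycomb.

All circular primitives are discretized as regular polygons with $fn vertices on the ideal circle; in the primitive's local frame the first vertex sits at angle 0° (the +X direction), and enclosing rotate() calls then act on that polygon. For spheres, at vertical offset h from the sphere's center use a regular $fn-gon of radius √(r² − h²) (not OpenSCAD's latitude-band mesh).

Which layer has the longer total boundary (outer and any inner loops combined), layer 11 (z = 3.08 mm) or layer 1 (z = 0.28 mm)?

layer 11 (z = 3.08 mm)

Layer 11 (z = 3.08): the sphere: section is a regular 12-gon, circumradius = √(r²−h²) = √(7²−3.92²) = 5.799 (perimeter = 2·12·5.799·sin(180°/12) = 36.02 mm); the sphere at (3, 9.5): section is a regular 12-gon, circumradius = √(r²−h²) = √(5²−0.92²) = 4.915 (perimeter = 2·12·4.915·sin(180°/12) = 30.53 mm); the sphere at (7, -3.5): section is a regular 12-gon, circumradius = √(r²−h²) = √(8²−2.58²) = 7.573 (perimeter = 2·12·7.573·sin(180°/12) = 47.04 mm); Taking the first minus the rest: starting from the r=7 sphere, the r=5 sphere at (3, 9.5) partially overlaps it — only the 1.16 mm² overlap (of its 72.46 mm²) is removed, clipping the outline; the r=8 sphere at (7, -3.5) partially overlaps it — only the 37.78 mm² overlap (of its 172.03 mm²) is removed, clipping the outline — boundary = 34.97 mm. So its perimeter = 34.97 mm. Layer 1 (z = 0.28): the sphere: section is a regular 12-gon, circumradius = √(r²−h²) = √(7²−6.72²) = 1.960 (perimeter = 2·12·1.960·sin(180°/12) = 12.17 mm); the r=5 sphere at (3, 9.5) contributes a regular 12-gon of circumradius √(5²−3.72²) = 3.341 (perimeter = 2·12·3.341·sin(180°/12) = 20.75 mm); the r=8 sphere at (7, -3.5) slices to a regular 12-gon of circumradius 7.997 (√(r²−h²) with h=0.22 from center) (perimeter = 2·12·7.997·sin(180°/12) = 49.67 mm); Subtracting the remaining from the first: starting from the r=7 sphere, the r=5 sphere at (3, 9.5) misses the remaining region (no effect); the r=8 sphere at (7, -3.5) partially overlaps it — only the 5.43 mm² overlap (of its 191.85 mm²) is removed, clipping the outline — boundary = 10.63 mm. So its perimeter = 10.63 mm. Layer 11 is larger (34.97 vs 10.63 mm).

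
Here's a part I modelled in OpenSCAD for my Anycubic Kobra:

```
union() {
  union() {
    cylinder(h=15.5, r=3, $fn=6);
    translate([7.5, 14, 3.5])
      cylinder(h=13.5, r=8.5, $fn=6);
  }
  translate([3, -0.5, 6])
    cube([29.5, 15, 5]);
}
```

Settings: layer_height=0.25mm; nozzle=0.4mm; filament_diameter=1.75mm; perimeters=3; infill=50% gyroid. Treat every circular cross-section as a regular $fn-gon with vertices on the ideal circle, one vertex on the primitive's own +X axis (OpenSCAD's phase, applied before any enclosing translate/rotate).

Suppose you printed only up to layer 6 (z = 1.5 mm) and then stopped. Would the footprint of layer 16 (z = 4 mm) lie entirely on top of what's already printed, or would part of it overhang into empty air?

Compare the two slices. At z = 1.5: the r=3 cylinder contributes a regular 6-gon of circumradius 3 (area = (6/2)·3.000²·sin(360°/6) = 23.38 mm²); the cylinder at (7.5, 14) is absent (z outside [3.5, 17]); Combining (union): only the r=3 cylinder is present, so the union is just that shape — area = 23.38 mm²; the cube at (3, -0.5) is absent (z outside [6, 11]); Merging all regions: only that combined region is present, so the union is just that shape — area = 23.38 mm². At z = 4: the r=3 cylinder gives a regular 6-gon of circumradius 3 (constant along its height) (area = (6/2)·3.000²·sin(360°/6) = 23.38 mm²); the r=8.5 cylinder at (7.5, 14) gives a regular 6-gon of circumradius 8.5 (constant along its height) (area = (6/2)·8.500²·sin(360°/6) = 187.71 mm²); Taking the union: the 2 present regions are separate (no shared area or edge), so areas and boundary lengths simply add and each stays a separate island — area = 211.09 mm²; the cube at (3, -0.5) is absent (z outside [6, 11]); Combining (union): only that combined region is present, so the union is just that shape — area = 211.09 mm². Checking containment: at z = 4 the cross-section extends beyond the z = 1.5 cross-section by about 187.71 mm².

part overhangs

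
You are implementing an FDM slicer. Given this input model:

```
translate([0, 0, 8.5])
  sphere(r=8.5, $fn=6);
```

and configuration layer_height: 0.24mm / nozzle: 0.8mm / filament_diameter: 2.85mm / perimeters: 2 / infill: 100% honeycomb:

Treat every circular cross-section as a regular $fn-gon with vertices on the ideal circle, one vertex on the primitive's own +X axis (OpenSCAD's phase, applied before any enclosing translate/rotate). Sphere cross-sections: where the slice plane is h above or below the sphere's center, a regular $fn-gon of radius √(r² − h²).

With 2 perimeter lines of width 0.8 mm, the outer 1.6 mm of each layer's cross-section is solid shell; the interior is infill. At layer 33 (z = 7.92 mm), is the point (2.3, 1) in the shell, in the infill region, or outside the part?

At z = 7.92 mm: the r=8.5 sphere contributes a regular 6-gon of circumradius √(8.5²−0.58²) = 8.480. Overall, the cross-section is a single solid region. The nearest boundary edge runs (8.48, 0.00)→(4.24, 7.34); distance from the point to it = 4.85 mm. The point is inside the cross-section and 4.85 mm from the nearest boundary — more than the 1.6 mm shell width (2 × 0.8), so it's in the infill interior.

infill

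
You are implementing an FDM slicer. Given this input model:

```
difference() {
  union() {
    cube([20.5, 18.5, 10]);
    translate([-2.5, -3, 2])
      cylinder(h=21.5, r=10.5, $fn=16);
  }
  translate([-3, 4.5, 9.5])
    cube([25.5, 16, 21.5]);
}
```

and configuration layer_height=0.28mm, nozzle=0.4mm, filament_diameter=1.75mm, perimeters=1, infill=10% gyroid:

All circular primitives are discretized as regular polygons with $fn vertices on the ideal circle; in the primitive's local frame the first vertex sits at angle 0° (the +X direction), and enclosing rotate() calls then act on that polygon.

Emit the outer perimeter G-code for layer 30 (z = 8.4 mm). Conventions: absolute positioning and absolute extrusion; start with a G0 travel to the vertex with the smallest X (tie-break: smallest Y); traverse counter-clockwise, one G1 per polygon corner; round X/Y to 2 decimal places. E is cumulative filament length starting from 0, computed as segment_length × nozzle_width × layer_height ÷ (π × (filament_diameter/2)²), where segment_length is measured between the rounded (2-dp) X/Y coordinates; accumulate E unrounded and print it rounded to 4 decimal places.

G0 X-13.00 Y-3.00 Z8.40
G1 X-12.20 Y-7.02 E0.1909
G1 X-9.92 Y-10.42 E0.3815
G1 X-6.52 Y-12.70 E0.5721
G1 X-2.50 Y-13.50 E0.7630
G1 X1.52 Y-12.70 E0.9538
G1 X4.92 Y-10.42 E1.1444
G1 X7.20 Y-7.02 E1.3351
G1 X8.00 Y-3.00 E1.5259
G1 X7.40 Y0.00 E1.6684
G1 X20.50 Y0.00 E2.2784
G1 X20.50 Y18.50 E3.1398
G1 X0.00 Y18.50 E4.0944
G1 X0.00 Y7.00 E4.6299
G1 X-2.50 Y7.50 E4.7486
G1 X-6.52 Y6.70 E4.9394
G1 X-9.92 Y4.42 E5.1301
G1 X-12.20 Y1.02 E5.3207
G1 X-13.00 Y-3.00 E5.5115

At z = 8.4 mm: the 20.5×18.5 cube contributes its full rectangle; the r=10.5 cylinder at (-2.5, -3) contributes a regular 16-gon of circumradius 10.5; Merging all regions: the regions partially overlap (shared area 35.65 mm²), so overlapping operands fuse into one piece — 1 connected region; the cube at (-3, 4.5) is absent (z outside [9.5, 31]); Subtracting the remaining from the first: none of the subtracted shapes is present at this height, so that combined region is unchanged — 1 connected region. The outline is a single polygon with 18 vertices. Extrusion per mm of travel: 0.4 × 0.28 / (π × 0.875²) = 0.046564. Accumulating E over each segment gives final E = 5.5115.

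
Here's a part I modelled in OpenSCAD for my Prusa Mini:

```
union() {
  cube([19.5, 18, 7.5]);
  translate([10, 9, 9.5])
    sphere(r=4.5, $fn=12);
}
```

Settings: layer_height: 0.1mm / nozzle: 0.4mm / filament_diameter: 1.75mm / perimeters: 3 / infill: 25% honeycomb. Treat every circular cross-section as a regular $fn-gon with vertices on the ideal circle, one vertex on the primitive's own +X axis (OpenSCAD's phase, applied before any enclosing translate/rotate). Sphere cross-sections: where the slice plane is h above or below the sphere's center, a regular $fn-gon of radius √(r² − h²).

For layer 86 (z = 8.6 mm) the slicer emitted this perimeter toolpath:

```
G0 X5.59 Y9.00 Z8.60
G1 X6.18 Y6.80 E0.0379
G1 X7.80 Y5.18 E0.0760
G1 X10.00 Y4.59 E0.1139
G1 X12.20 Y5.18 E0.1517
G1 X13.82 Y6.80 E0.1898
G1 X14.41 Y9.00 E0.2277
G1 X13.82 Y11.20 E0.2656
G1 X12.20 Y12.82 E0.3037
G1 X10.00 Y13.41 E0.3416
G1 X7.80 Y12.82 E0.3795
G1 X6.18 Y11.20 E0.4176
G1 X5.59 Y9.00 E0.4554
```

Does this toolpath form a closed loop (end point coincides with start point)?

Start point (G0): (5.59, 9.00). End point (last G1): the path returns to the start — closed.

yes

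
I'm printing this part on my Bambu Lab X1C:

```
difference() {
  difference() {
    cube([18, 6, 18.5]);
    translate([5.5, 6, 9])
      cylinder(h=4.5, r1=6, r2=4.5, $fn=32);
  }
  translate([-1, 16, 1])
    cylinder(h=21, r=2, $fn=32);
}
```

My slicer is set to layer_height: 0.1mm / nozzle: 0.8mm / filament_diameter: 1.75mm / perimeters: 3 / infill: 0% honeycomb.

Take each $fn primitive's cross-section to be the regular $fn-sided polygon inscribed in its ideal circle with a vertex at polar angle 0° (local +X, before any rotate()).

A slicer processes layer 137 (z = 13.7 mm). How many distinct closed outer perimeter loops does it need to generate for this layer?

1

At z = 13.7 mm: the cube (footprint 18×6) is included at this height; the cone at (5.5, 6) is not intersected at this z (z outside [9, 13.5]); Taking the first minus the rest: none of the subtracted shapes is present at this height, so the 18×6 cube is unchanged — 1 connected region; the cylinder at (-1, 16): section is a regular 32-gon, circumradius r=2; Taking the first minus the rest: starting from that combined region, the r=2 cylinder at (-1, 16) misses the remaining region (no effect) — 1 connected region. The result has 1 disconnected region.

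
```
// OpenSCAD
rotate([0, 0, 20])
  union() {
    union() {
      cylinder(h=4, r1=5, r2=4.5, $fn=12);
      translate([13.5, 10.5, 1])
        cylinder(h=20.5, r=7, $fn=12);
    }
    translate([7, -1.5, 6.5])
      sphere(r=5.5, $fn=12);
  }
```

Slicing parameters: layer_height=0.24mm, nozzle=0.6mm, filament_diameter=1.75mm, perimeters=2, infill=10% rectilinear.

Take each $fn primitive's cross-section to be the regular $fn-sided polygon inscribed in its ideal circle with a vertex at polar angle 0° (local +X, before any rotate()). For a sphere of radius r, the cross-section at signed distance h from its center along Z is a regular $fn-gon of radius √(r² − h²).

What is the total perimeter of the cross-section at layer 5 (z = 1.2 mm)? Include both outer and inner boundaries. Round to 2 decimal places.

At z = 1.2 mm: the cone contributes a regular 12-gon of circumradius 4.850 (interpolated between r1=5 and r2=4.5 at t=0.300) (perimeter = 2·12·4.850·sin(180°/12) = 30.13 mm); the r=7 cylinder at (13.5, 10.5) contributes a regular 12-gon of circumradius 7 (perimeter = 2·12·7.000·sin(180°/12) = 43.48 mm); Combining (union): the 2 present regions are separate (no shared area or edge), so areas and boundary lengths simply add and each stays a separate island — boundary = 73.61 mm; the sphere at (7, -1.5): section is a regular 12-gon, circumradius = √(r²−h²) = √(5.5²−5.3²) = 1.470 (perimeter = 2·12·1.470·sin(180°/12) = 9.13 mm); Combining (union): the 2 present regions are separate (no shared area or edge), so areas and boundary lengths simply add and each stays a separate island — boundary = 82.74 mm; (whole slice rotated 20° about Z — lengths, areas and connectivity unchanged). Overall, the cross-section has 3 separate islands. Total boundary length (outer) = 82.74 mm.

82.74 mm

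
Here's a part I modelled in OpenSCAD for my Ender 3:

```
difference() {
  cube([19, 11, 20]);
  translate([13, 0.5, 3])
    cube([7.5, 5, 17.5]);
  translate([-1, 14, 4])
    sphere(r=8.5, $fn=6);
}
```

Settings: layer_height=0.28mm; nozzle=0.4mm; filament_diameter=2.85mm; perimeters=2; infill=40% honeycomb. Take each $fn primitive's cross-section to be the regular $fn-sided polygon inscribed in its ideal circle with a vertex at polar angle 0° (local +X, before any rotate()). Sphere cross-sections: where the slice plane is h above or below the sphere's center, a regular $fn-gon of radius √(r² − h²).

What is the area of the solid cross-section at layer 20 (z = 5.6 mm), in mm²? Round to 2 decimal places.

160.41 mm²

At z = 5.6 mm: the 19×11 cube contributes its full rectangle (area 209.00 mm²); the cube at (13, 0.5) is present — its section is the full 7.5×5 rectangle (area 37.50 mm²); the r=8.5 sphere at (-1, 14) slices to a regular 6-gon of circumradius 8.348 (√(r²−h²) with h=1.6 from center) (area = (6/2)·8.348²·sin(360°/6) = 181.06 mm²); After the difference (first − rest): starting from the 19×11 cube (209.00 mm²), the 7.5×5 cube at (13, 0.5) partially overlaps it — only the 30.00 mm² overlap (of its 37.50 mm²) is removed, clipping the outline; the r=8.5 sphere at (-1, 14) partially overlaps it — only the 18.59 mm² overlap (of its 181.06 mm²) is removed, clipping the outline — area = 160.41 mm². Overall, the cross-section is a single solid region. Net area = 160.41 mm².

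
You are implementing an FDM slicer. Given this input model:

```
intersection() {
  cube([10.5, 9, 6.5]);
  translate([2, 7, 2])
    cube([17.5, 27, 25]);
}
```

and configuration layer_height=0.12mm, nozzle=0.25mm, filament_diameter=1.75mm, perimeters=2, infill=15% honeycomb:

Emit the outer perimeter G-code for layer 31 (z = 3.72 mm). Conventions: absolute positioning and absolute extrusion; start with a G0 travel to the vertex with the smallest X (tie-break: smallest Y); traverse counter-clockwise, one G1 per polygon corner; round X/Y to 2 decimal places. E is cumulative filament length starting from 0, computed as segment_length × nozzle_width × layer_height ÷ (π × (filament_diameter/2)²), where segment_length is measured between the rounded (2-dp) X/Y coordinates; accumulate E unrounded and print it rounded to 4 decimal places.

At z = 3.72 mm: the cube (footprint 10.5×9) is included at this height; the cube at (2, 7) (footprint 17.5×27) is included at this height; Keeping only the common overlap: the 17.5×27 cube at (2, 7) partially overlaps the 10.5×9 cube; clipping to the common part keeps 17.00 mm² — 1 connected region. The outline is a single polygon with 4 vertices. Extrusion per mm of travel: 0.25 × 0.12 / (π × 0.875²) = 0.012473. Accumulating E over each segment gives final E = 0.2619.

G0 X2.00 Y7.00 Z3.72
G1 X10.50 Y7.00 E0.1060
G1 X10.50 Y9.00 E0.1310
G1 X2.00 Y9.00 E0.2370
G1 X2.00 Y7.00 E0.2619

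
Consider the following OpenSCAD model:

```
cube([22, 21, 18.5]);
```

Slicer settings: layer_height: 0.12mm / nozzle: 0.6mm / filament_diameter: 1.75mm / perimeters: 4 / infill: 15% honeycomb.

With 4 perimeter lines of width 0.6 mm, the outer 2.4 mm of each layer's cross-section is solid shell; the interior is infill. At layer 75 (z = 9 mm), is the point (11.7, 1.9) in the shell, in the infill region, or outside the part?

At z = 9 mm: the cube is present — its section is the full 22×21 rectangle. Overall, the cross-section is a single solid region. The nearest boundary edge runs (0.00, 0.00)→(22.00, 0.00); distance from the point to it = 1.90 mm. The point is inside the cross-section, 1.90 mm from the nearest boundary — within the 2.4 mm shell band (4 × 0.6).

shell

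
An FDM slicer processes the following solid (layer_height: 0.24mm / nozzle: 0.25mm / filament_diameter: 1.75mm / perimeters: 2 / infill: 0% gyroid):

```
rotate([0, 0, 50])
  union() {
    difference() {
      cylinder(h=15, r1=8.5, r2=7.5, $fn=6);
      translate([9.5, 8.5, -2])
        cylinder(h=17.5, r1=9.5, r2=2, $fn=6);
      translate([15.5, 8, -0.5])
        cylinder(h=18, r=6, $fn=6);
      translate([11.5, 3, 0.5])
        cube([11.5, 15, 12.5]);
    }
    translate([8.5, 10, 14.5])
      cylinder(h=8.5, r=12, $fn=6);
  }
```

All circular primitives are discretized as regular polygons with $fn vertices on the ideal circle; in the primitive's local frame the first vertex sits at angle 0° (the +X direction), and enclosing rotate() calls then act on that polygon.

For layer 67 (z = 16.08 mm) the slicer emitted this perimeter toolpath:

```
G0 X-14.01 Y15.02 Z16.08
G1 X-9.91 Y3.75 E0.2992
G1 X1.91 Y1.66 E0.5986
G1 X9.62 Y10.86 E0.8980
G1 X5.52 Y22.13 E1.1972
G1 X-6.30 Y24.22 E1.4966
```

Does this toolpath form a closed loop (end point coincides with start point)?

no

Start point (G0): (-14.01, 15.02). End point (last G1): the path does not return to the start — open.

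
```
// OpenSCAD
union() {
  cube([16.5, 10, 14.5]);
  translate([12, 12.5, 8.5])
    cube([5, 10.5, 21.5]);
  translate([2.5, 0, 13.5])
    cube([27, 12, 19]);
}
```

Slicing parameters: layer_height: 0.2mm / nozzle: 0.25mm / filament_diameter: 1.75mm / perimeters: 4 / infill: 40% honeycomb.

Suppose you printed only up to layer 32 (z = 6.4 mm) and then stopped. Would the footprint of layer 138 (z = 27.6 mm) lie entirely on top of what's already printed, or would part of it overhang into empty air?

part overhangs

Compare the two slices. At z = 6.4: the cube (footprint 16.5×10) is included at this height (area 165.00 mm²); the cube at (12, 12.5) is absent (z outside [8.5, 30]); the cube at (2.5, 0) does not reach this height (z outside [13.5, 32.5]); Merging all regions: only the 16.5×10 cube is present, so the union is just that shape — area = 165.00 mm². At z = 27.6: the cube is not intersected at this z (z outside [0, 14.5]); the 5×10.5 cube at (12, 12.5) contributes its full rectangle (area 52.50 mm²); the cube at (2.5, 0) is present — its section is the full 27×12 rectangle (area 324.00 mm²); Combining (union): the 2 present regions are separate (no shared area or edge), so areas and boundary lengths simply add and each stays a separate island — area = 376.50 mm². Checking containment: at z = 27.6 the cross-section extends beyond the z = 6.4 cross-section by about 236.50 mm².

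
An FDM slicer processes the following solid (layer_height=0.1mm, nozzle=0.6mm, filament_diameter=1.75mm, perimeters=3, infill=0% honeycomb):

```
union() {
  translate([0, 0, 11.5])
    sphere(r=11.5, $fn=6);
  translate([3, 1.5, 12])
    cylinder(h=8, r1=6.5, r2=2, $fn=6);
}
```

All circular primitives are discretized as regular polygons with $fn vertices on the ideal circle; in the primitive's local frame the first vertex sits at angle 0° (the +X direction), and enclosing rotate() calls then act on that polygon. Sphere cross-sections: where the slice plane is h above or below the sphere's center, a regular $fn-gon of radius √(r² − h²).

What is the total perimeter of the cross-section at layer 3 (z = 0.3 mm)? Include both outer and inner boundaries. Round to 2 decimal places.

At z = 0.3 mm: the sphere: section is a regular 6-gon, circumradius = √(r²−h²) = √(11.5²−11.2²) = 2.610 (perimeter = 2·6·2.610·sin(180°/6) = 15.66 mm); the cone at (3, 1.5) does not reach this height (z outside [12, 20]); Taking the union: only the r=11.5 sphere is present, so the union is just that shape — boundary = 15.66 mm. Overall, the cross-section is a single solid region. Total boundary length (outer) = 15.66 mm.

15.66 mm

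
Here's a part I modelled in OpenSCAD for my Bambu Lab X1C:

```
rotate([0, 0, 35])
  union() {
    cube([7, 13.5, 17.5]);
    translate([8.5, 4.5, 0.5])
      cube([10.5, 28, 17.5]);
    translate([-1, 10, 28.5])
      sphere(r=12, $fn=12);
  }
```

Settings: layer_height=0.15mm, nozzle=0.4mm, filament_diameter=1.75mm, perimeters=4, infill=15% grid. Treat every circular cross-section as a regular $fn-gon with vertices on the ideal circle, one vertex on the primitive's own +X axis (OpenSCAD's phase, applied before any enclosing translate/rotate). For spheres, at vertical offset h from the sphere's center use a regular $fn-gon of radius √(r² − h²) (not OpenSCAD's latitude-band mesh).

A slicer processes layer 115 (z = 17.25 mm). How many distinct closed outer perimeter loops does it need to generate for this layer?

At z = 17.25 mm: the cube (footprint 7×13.5) is included at this height; the cube at (8.5, 4.5) is present — its section is the full 10.5×28 rectangle; the sphere at (-1, 10): section is a regular 12-gon, circumradius = √(r²−h²) = √(12²−11.25²) = 4.176; Combining (union): the regions partially overlap (shared area 17.78 mm²), so overlapping operands fuse into one piece — 2 connected regions; (whole slice rotated 35° about Z — lengths, areas and connectivity unchanged). The result has 2 disconnected regions.

2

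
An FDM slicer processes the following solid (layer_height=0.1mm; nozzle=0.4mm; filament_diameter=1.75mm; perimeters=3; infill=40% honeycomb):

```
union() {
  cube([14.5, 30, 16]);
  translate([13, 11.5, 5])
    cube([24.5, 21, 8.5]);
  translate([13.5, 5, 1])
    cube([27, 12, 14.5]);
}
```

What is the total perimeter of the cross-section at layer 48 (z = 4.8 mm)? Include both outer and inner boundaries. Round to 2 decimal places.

141.00 mm

At z = 4.8 mm: the cube is present — its section is the full 14.5×30 rectangle (perimeter 89.00 mm); the cube at (13, 11.5) does not reach this height (z outside [5, 13.5]); the cube at (13.5, 5) (footprint 27×12) is included at this height (perimeter 78.00 mm); Combining (union): the regions partially overlap (shared area 12.00 mm²), so the edge portions inside another operand are dropped and the merged outline is re-measured after clipping — boundary = 141.00 mm. Overall, the cross-section is a single solid region. Total boundary length (outer) = 141.00 mm.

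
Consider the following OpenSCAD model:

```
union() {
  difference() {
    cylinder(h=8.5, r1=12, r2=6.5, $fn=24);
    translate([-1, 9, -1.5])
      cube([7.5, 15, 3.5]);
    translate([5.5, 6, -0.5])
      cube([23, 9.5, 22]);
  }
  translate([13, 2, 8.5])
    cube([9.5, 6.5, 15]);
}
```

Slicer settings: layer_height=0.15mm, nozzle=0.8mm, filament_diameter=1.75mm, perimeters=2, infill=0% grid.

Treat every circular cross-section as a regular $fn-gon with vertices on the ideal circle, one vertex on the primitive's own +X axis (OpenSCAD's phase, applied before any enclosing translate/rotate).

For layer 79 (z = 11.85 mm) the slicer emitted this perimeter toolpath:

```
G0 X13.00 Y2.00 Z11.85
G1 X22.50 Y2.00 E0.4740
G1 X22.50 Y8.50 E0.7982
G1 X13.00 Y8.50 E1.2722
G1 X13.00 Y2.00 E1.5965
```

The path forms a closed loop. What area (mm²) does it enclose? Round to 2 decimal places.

Apply the shoelace formula to the sequence of (X, Y) vertices; enclosed area = 61.75 mm².

61.75 mm²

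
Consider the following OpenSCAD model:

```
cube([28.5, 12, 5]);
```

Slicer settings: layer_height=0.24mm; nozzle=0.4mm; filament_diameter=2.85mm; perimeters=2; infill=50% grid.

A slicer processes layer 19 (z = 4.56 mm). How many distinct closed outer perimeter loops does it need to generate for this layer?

1

At z = 4.56 mm: the cube is present — its section is the full 28.5×12 rectangle. The result has 1 disconnected region.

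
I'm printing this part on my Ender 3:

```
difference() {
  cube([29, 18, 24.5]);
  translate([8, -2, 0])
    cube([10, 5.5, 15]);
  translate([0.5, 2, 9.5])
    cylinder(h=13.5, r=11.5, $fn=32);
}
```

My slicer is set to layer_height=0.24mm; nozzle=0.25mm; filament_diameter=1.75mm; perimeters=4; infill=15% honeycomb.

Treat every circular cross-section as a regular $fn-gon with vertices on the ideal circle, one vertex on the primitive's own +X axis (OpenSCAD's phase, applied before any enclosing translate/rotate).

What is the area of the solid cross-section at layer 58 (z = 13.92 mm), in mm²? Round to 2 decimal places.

367.95 mm²

At z = 13.92 mm: the cube is present — its section is the full 29×18 rectangle (area 522.00 mm²); the cube at (8, -2) (footprint 10×5.5) is included at this height (area 55.00 mm²); the r=11.5 cylinder at (0.5, 2) gives a regular 32-gon of circumradius 11.5 (constant along its height) (area = (32/2)·11.500²·sin(360°/32) = 412.81 mm²); Subtracting the remaining from the first: starting from the 29×18 cube (522.00 mm²), the 10×5.5 cube at (8, -2) partially overlaps it — only the 35.00 mm² overlap (of its 55.00 mm²) is removed, clipping the outline; the r=11.5 cylinder at (0.5, 2) partially overlaps it — only the 119.05 mm² overlap (of its 412.81 mm²) is removed, clipping the outline — area = 367.95 mm². Overall, the cross-section is a single solid region. Net area = 367.95 mm².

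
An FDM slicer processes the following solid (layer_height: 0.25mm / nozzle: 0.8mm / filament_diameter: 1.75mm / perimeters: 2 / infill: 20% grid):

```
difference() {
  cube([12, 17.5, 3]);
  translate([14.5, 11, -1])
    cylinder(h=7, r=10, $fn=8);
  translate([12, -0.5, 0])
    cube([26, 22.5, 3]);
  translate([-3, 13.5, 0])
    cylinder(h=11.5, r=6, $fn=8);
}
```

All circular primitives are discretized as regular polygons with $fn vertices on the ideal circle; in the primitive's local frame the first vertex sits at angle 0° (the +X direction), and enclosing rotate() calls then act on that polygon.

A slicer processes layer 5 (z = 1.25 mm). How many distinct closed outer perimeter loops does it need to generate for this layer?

At z = 1.25 mm: the cube is present — its section is the full 12×17.5 rectangle; the r=10 cylinder at (14.5, 11) gives a regular 8-gon of circumradius 10 (constant along its height); the 26×22.5 cube at (12, -0.5) contributes its full rectangle; the cylinder at (-3, 13.5): section is a regular 8-gon, circumradius r=6; After the difference (first − rest): starting from the 12×17.5 cube, the r=10 cylinder at (14.5, 11) partially overlaps it — only the 87.00 mm² overlap (of its 282.84 mm²) is removed, clipping the outline; the 26×22.5 cube at (12, -0.5) misses the remaining region (no effect); the r=6 cylinder at (-3, 13.5) partially overlaps it — only the 18.01 mm² overlap (of its 101.82 mm²) is removed, clipping the outline — 1 connected region. The result has 1 disconnected region.

1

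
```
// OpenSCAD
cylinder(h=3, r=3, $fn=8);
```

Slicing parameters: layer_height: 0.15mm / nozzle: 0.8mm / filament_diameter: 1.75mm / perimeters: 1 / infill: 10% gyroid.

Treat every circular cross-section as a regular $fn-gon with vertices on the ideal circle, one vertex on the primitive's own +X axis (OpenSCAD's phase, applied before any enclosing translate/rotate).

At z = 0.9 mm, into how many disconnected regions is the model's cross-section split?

At z = 0.9 mm: the r=3 cylinder gives a regular 8-gon of circumradius 3 (constant along its height). The result has 1 disconnected region.

1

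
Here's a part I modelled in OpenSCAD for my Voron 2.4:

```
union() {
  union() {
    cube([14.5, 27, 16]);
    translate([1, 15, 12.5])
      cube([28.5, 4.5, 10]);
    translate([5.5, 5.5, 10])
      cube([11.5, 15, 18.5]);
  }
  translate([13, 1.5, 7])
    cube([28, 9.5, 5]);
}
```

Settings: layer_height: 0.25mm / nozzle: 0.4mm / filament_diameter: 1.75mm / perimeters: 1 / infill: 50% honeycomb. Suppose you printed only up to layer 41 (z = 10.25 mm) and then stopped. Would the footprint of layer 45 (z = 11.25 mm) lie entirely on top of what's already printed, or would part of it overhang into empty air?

Compare the two slices. At z = 10.25: the cube (footprint 14.5×27) is included at this height (area 391.50 mm²); the cube at (1, 15) is absent (z outside [12.5, 22.5]); the 11.5×15 cube at (5.5, 5.5) contributes its full rectangle (area 172.50 mm²); Combining (union): the regions partially overlap — summed areas 564.00 mm² minus the doubly-counted overlap 135.00 mm² gives 429.00 mm² — area = 429.00 mm²; the cube at (13, 1.5) is present — its section is the full 28×9.5 rectangle (area 266.00 mm²); Merging all regions: the regions partially overlap — summed areas 695.00 mm² minus the doubly-counted overlap 28.00 mm² gives 667.00 mm² — area = 667.00 mm². At z = 11.25: the cube is present — its section is the full 14.5×27 rectangle (area 391.50 mm²); the cube at (1, 15) does not reach this height (z outside [12.5, 22.5]); the cube at (5.5, 5.5) (footprint 11.5×15) is included at this height (area 172.50 mm²); Merging all regions: the regions partially overlap — summed areas 564.00 mm² minus the doubly-counted overlap 135.00 mm² gives 429.00 mm² — area = 429.00 mm²; the 28×9.5 cube at (13, 1.5) contributes its full rectangle (area 266.00 mm²); Merging all regions: the regions partially overlap — summed areas 695.00 mm² minus the doubly-counted overlap 28.00 mm² gives 667.00 mm² — area = 667.00 mm². Checking containment: the cross-section at z = 11.25 is a subset of the cross-section at z = 10.25.

entirely on top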